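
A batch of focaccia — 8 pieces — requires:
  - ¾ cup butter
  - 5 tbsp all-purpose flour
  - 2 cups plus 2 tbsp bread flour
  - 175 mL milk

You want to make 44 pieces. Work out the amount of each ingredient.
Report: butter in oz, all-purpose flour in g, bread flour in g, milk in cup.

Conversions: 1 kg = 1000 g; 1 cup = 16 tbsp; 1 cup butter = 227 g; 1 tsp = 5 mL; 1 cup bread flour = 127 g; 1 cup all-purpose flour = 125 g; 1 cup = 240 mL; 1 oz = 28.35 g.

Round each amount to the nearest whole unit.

Scaling factor: 44/8 = 11/2 = 5.5.
butter: 0.75 cup × 11/2 × 227 g/cup ÷ 28.35 g/oz ≈ 33 oz
all-purpose flour: 5 tbsp × 11/2 ÷ 16 tbsp/cup × 125 g/cup ≈ 215 g
bread flour: (2 cup + 2 tbsp = 2.125 cup) × 11/2 × 127 g/cup ≈ 1484 g
milk: 175 mL × 11/2 ÷ 240 mL/cup ≈ 4 cup

butter: 33 oz; all-purpose flour: 215 g; bread flour: 1484 g; milk: 4 cup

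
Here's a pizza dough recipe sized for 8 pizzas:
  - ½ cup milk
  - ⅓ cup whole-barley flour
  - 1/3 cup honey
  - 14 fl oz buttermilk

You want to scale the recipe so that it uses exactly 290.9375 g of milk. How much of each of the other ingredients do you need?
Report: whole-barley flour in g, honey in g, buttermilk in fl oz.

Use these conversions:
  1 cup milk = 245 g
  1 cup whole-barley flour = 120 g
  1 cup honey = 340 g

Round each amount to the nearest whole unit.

whole-barley flour: 95 g; honey: 269 g; buttermilk: 33 fl oz

The original recipe has 122.5 g of milk, so the scaling factor is 290.9375 ÷ 122.5 = 19/8 = 2.375.
whole-barley flour: 1/3 cup × 19/8 × 120 g/cup = 95 g
honey: 1/3 cup × 19/8 × 340 g/cup ≈ 269 g
buttermilk: 14 fl oz × 19/8 ≈ 33 fl oz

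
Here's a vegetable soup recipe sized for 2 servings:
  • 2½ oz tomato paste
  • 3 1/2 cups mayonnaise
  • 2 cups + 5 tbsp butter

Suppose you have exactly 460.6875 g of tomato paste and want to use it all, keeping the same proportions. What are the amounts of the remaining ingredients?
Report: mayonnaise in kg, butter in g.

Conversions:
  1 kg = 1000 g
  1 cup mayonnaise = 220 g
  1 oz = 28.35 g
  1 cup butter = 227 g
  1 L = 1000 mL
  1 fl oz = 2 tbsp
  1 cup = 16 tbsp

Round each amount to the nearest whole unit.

The original recipe has 70.875 g of tomato paste, so the scaling factor is 460.6875 ÷ 70.875 = 13/2 = 6.5.
mayonnaise: 3.5 cup × 13/2 × 220 g/cup ÷ 1000 g/kg ≈ 5 kg
butter: (2 cup + 5 tbsp = 2.3125 cup) × 13/2 × 227 g/cup ≈ 3412 g

mayonnaise: 5 kg; butter: 3412 g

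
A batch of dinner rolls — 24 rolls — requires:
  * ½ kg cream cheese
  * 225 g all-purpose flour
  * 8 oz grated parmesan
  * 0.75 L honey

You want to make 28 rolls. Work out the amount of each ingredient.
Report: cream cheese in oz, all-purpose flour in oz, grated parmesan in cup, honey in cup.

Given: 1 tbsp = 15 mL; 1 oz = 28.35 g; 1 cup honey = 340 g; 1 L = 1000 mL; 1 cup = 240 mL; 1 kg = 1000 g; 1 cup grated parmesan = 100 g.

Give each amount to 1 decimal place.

Scaling factor: 28/24 = 7/6.
cream cheese: 0.5 kg × 7/6 × 1000 g/kg ÷ 28.35 g/oz ≈ 20.6 oz
all-purpose flour: 225 g × 7/6 ÷ 28.35 g/oz ≈ 9.3 oz
grated parmesan: 8 oz × 7/6 × 28.35 g/oz ÷ 100 g/cup ≈ 2.6 cup
honey: 0.75 L × 7/6 × 1000 mL/L ÷ 240 mL/cup ≈ 3.6 cup

cream cheese: 20.6 oz; all-purpose flour: 9.3 oz; grated parmesan: 2.6 cup; honey: 3.6 cup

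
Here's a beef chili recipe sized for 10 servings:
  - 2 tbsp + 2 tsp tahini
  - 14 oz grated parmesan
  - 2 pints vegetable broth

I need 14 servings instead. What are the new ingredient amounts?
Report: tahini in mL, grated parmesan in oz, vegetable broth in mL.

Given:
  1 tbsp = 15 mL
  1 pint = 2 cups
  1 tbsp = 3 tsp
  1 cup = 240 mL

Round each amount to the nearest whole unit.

Scaling factor: 14/10 = 7/5 = 1.4.
tahini: (2 tbsp + 2 tsp = 8/3 tbsp) × 7/5 × 15 mL/tbsp = 56 mL
grated parmesan: 14 oz × 7/5 ≈ 20 oz
vegetable broth: 2 pint × 7/5 × 2 cup/pint × 240 mL/cup = 1344 mL

tahini: 56 mL; grated parmesan: 20 oz; vegetable broth: 1344 mL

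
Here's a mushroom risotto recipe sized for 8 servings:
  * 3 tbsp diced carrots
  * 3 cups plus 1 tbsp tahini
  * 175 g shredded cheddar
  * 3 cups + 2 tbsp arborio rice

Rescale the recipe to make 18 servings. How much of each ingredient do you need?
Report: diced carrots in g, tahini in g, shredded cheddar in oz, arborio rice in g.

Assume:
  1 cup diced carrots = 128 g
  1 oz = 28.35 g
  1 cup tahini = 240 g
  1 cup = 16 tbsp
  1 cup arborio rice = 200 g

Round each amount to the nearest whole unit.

diced carrots: 54 g; tahini: 1654 g; shredded cheddar: 14 oz; arborio rice: 1406 g

Scaling factor: 18/8 = 9/4 = 2.25.
diced carrots: 3 tbsp × 9/4 ÷ 16 tbsp/cup × 128 g/cup = 54 g
tahini: (3 cup + 1 tbsp = 3.0625 cup) × 9/4 × 240 g/cup ≈ 1654 g
shredded cheddar: 175 g × 9/4 ÷ 28.35 g/oz ≈ 14 oz
arborio rice: (3 cup + 2 tbsp = 3.125 cup) × 9/4 × 200 g/cup ≈ 1406 g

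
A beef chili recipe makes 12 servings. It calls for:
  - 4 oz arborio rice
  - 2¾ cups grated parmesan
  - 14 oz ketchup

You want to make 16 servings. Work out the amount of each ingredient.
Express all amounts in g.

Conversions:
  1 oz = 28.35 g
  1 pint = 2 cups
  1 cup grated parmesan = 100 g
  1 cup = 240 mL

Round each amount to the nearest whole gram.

Scaling factor: 16/12 = 4/3.
arborio rice: 4 oz × 4/3 × 28.35 g/oz ≈ 151 g
grated parmesan: 2.75 cup × 4/3 × 100 g/cup ≈ 367 g
ketchup: 14 oz × 4/3 × 28.35 g/oz ≈ 529 g

arborio rice: 151 g; grated parmesan: 367 g; ketchup: 529 g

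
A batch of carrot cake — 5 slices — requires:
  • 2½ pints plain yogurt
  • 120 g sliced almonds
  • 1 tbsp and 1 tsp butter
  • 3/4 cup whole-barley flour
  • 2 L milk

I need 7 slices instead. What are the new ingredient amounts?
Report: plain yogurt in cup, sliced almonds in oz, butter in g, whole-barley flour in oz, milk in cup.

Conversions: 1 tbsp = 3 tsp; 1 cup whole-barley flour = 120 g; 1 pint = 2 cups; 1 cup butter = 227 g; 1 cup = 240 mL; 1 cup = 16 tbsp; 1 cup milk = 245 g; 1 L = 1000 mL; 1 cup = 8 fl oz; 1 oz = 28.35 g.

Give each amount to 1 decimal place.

plain yogurt: 7.0 cup; sliced almonds: 5.9 oz; butter: 26.5 g; whole-barley flour: 4.4 oz; milk: 11.7 cup

Scaling factor: 7/5 = 1.4.
plain yogurt: 2.5 pint × 7/5 × 2 cup/pint = 7.0 cup
sliced almonds: 120 g × 7/5 ÷ 28.35 g/oz ≈ 5.9 oz
butter: (1 tbsp + 1 tsp = 4/3 tbsp) × 7/5 ÷ 16 tbsp/cup × 227 g/cup ≈ 26.5 g
whole-barley flour: 0.75 cup × 7/5 × 120 g/cup ÷ 28.35 g/oz ≈ 4.4 oz
milk: 2 L × 7/5 × 1000 mL/L ÷ 240 mL/cup ≈ 11.7 cup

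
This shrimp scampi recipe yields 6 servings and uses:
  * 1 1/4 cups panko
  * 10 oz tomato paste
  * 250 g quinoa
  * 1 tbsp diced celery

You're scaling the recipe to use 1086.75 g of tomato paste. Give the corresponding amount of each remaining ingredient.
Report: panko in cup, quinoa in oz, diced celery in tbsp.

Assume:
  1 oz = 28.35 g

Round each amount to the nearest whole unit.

panko: 5 cup; quinoa: 34 oz; diced celery: 4 tbsp

The original recipe has 283.5 g of tomato paste, so the scaling factor is 1086.75 ÷ 283.5 = 23/6.
panko: 1.25 cup × 23/6 ≈ 5 cup
quinoa: 250 g × 23/6 ÷ 28.35 g/oz ≈ 34 oz
diced celery: 1 tbsp × 23/6 ≈ 4 tbsp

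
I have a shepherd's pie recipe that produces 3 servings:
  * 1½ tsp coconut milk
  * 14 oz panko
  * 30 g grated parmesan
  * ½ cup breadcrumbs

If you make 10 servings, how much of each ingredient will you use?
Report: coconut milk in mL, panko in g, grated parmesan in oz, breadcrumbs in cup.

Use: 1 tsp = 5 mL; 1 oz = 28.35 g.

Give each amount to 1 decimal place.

coconut milk: 25.0 mL; panko: 1323.0 g; grated parmesan: 3.5 oz; breadcrumbs: 1.7 cup

Scaling factor: 10/3.
coconut milk: 1.5 tsp × 10/3 × 5 mL/tsp = 25.0 mL
panko: 14 oz × 10/3 × 28.35 g/oz = 1323.0 g
grated parmesan: 30 g × 10/3 ÷ 28.35 g/oz ≈ 3.5 oz
breadcrumbs: 0.5 cup × 10/3 ≈ 1.7 cup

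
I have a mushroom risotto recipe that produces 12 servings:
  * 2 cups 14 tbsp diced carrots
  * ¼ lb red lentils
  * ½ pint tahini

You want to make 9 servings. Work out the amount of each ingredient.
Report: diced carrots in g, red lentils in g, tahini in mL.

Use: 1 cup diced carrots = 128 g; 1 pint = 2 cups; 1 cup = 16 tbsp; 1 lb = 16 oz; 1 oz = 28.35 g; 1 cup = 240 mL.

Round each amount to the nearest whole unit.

Scaling factor: 9/12 = 3/4 = 0.75.
diced carrots: (2 cup + 14 tbsp = 2.875 cup) × 3/4 × 128 g/cup = 276 g
red lentils: 0.25 lb × 3/4 × 16 oz/lb × 28.35 g/oz ≈ 85 g
tahini: 0.5 pint × 3/4 × 2 cup/pint × 240 mL/cup = 180 mL

diced carrots: 276 g; red lentils: 85 g; tahini: 180 mL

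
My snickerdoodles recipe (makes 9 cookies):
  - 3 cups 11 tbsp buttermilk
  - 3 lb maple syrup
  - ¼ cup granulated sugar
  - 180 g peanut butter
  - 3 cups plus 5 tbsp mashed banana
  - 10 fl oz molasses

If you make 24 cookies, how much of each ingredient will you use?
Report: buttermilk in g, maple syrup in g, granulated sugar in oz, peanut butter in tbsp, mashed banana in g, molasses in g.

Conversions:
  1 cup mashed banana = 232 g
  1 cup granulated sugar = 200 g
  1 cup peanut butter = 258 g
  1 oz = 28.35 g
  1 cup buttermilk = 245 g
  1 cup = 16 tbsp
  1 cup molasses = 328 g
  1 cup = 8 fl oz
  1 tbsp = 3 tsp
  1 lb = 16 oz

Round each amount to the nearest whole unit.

Scaling factor: 24/9 = 8/3.
buttermilk: (3 cup + 11 tbsp = 3.6875 cup) × 8/3 × 245 g/cup ≈ 2409 g
maple syrup: 3 lb × 8/3 × 16 oz/lb × 28.35 g/oz ≈ 3629 g
granulated sugar: 0.25 cup × 8/3 × 200 g/cup ÷ 28.35 g/oz ≈ 5 oz
peanut butter: 180 g × 8/3 ÷ 258 g/cup × 16 tbsp/cup ≈ 30 tbsp
mashed banana: (3 cup + 5 tbsp = 3.3125 cup) × 8/3 × 232 g/cup ≈ 2049 g
molasses: 10 fl oz × 8/3 ÷ 8 fl oz/cup × 328 g/cup ≈ 1093 g

buttermilk: 2409 g; maple syrup: 3629 g; granulated sugar: 5 oz; peanut butter: 30 tbsp; mashed banana: 2049 g; molasses: 1093 g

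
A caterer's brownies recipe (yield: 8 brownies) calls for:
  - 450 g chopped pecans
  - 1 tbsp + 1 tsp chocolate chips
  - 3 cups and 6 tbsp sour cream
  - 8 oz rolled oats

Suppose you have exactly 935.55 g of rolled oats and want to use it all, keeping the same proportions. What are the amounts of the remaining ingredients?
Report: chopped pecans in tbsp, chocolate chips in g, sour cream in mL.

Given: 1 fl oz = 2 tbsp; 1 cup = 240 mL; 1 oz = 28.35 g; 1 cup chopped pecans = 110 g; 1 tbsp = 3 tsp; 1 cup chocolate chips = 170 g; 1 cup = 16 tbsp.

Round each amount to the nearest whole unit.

The original recipe has 226.8 g of rolled oats, so the scaling factor is 935.55 ÷ 226.8 = 33/8 = 4.125.
chopped pecans: 450 g × 33/8 ÷ 110 g/cup × 16 tbsp/cup = 270 tbsp
chocolate chips: (1 tbsp + 1 tsp = 4/3 tbsp) × 33/8 ÷ 16 tbsp/cup × 170 g/cup ≈ 58 g
sour cream: (3 cup + 6 tbsp = 3.375 cup) × 33/8 × 240 mL/cup ≈ 3341 mL

chopped pecans: 270 tbsp; chocolate chips: 58 g; sour cream: 3341 mL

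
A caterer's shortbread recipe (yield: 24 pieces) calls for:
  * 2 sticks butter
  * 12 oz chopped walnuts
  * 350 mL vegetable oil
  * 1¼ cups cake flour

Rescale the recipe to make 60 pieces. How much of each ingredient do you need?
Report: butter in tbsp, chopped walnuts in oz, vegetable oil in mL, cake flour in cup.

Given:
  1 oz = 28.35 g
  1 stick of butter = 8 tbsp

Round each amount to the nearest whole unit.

Scaling factor: 60/24 = 5/2 = 2.5.
butter: 2 stick × 5/2 × 8 tbsp/stick = 40 tbsp
chopped walnuts: 12 oz × 5/2 = 30 oz
vegetable oil: 350 mL × 5/2 = 875 mL
cake flour: 1.25 cup × 5/2 ≈ 3 cup

butter: 40 tbsp; chopped walnuts: 30 oz; vegetable oil: 875 mL; cake flour: 3 cup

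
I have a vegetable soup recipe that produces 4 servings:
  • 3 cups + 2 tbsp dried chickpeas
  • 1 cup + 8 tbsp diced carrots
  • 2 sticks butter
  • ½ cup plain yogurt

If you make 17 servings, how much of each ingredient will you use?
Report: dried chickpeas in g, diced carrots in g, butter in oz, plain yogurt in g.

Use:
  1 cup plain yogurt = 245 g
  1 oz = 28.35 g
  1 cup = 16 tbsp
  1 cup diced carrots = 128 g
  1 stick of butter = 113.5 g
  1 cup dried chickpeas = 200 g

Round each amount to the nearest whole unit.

Scaling factor: 17/4 = 4.25.
dried chickpeas: (3 cup + 2 tbsp = 3.125 cup) × 17/4 × 200 g/cup ≈ 2656 g
diced carrots: (1 cup + 8 tbsp = 1.5 cup) × 17/4 × 128 g/cup = 816 g
butter: 2 stick × 17/4 × 113.5 g/stick ÷ 28.35 g/oz ≈ 34 oz
plain yogurt: 0.5 cup × 17/4 × 245 g/cup ≈ 521 g

dried chickpeas: 2656 g; diced carrots: 816 g; butter: 34 oz; plain yogurt: 521 g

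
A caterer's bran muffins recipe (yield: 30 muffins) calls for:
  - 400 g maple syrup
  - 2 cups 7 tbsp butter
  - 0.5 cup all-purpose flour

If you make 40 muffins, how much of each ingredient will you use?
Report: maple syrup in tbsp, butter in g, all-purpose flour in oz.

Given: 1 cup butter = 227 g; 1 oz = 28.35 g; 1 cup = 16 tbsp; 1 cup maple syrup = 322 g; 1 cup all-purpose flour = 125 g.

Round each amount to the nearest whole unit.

maple syrup: 27 tbsp; butter: 738 g; all-purpose flour: 3 oz

Scaling factor: 40/30 = 4/3.
maple syrup: 400 g × 4/3 ÷ 322 g/cup × 16 tbsp/cup ≈ 27 tbsp
butter: (2 cup + 7 tbsp = 2.4375 cup) × 4/3 × 227 g/cup ≈ 738 g
all-purpose flour: 0.5 cup × 4/3 × 125 g/cup ÷ 28.35 g/oz ≈ 3 oz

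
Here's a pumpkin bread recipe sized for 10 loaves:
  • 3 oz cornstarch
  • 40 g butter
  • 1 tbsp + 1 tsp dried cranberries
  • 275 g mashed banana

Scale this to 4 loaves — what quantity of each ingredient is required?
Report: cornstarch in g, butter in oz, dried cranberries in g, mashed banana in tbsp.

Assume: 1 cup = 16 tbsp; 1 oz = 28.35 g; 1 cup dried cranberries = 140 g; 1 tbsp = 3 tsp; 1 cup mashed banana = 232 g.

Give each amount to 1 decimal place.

cornstarch: 34.0 g; butter: 0.6 oz; dried cranberries: 4.7 g; mashed banana: 7.6 tbsp

Scaling factor: 4/10 = 2/5 = 0.4.
cornstarch: 3 oz × 2/5 × 28.35 g/oz ≈ 34.0 g
butter: 40 g × 2/5 ÷ 28.35 g/oz ≈ 0.6 oz
dried cranberries: (1 tbsp + 1 tsp = 4/3 tbsp) × 2/5 ÷ 16 tbsp/cup × 140 g/cup ≈ 4.7 g
mashed banana: 275 g × 2/5 ÷ 232 g/cup × 16 tbsp/cup ≈ 7.6 tbsp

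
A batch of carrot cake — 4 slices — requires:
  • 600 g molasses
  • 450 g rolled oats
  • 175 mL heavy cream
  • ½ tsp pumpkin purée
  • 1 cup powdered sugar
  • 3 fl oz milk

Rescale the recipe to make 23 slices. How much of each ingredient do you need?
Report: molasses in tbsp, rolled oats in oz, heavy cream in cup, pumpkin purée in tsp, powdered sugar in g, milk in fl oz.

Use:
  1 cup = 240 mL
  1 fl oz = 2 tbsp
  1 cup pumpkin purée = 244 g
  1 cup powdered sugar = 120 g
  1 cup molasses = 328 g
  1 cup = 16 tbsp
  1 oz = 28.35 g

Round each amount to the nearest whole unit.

Scaling factor: 23/4 = 5.75.
molasses: 600 g × 23/4 ÷ 328 g/cup × 16 tbsp/cup ≈ 168 tbsp
rolled oats: 450 g × 23/4 ÷ 28.35 g/oz ≈ 91 oz
heavy cream: 175 mL × 23/4 ÷ 240 mL/cup ≈ 4 cup
pumpkin purée: 0.5 tsp × 23/4 ≈ 3 tsp
powdered sugar: 1 cup × 23/4 × 120 g/cup = 690 g
milk: 3 fl oz × 23/4 ≈ 17 fl oz

molasses: 168 tbsp; rolled oats: 91 oz; heavy cream: 4 cup; pumpkin purée: 3 tsp; powdered sugar: 690 g; milk: 17 fl oz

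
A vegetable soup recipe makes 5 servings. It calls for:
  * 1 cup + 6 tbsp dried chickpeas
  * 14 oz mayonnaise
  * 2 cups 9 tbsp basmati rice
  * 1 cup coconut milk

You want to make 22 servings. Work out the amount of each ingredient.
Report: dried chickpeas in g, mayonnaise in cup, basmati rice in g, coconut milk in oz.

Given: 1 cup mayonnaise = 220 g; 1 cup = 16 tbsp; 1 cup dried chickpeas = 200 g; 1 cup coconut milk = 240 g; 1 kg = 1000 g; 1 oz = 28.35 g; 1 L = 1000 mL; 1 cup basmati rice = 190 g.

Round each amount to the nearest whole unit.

dried chickpeas: 1210 g; mayonnaise: 8 cup; basmati rice: 2142 g; coconut milk: 37 oz

Scaling factor: 22/5 = 4.4.
dried chickpeas: (1 cup + 6 tbsp = 1.375 cup) × 22/5 × 200 g/cup = 1210 g
mayonnaise: 14 oz × 22/5 × 28.35 g/oz ÷ 220 g/cup ≈ 8 cup
basmati rice: (2 cup + 9 tbsp = 2.5625 cup) × 22/5 × 190 g/cup ≈ 2142 g
coconut milk: 1 cup × 22/5 × 240 g/cup ÷ 28.35 g/oz ≈ 37 oz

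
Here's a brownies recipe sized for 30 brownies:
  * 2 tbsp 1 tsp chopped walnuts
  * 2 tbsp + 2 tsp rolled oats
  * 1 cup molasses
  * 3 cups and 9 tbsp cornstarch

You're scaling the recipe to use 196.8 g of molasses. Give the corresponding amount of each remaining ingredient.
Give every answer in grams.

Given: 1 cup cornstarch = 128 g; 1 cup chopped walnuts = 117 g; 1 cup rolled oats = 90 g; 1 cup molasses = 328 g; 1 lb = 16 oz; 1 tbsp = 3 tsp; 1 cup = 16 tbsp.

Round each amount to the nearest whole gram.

The original recipe has 328 g of molasses, so the scaling factor is 196.8 ÷ 328 = 3/5 = 0.6.
chopped walnuts: (2 tbsp + 1 tsp = 7/3 tbsp) × 3/5 ÷ 16 tbsp/cup × 117 g/cup ≈ 10 g
rolled oats: (2 tbsp + 2 tsp = 8/3 tbsp) × 3/5 ÷ 16 tbsp/cup × 90 g/cup = 9 g
cornstarch: (3 cup + 9 tbsp = 3.5625 cup) × 3/5 × 128 g/cup ≈ 274 g

chopped walnuts: 10 g; rolled oats: 9 g; cornstarch: 274 g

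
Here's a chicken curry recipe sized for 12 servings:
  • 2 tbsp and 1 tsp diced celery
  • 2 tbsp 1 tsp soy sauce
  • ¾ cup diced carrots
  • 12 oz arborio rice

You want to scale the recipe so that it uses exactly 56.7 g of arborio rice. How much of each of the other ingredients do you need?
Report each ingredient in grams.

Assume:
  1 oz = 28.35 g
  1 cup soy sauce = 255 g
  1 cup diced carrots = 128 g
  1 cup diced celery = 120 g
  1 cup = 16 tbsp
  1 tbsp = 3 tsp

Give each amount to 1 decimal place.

The original recipe has 340.2 g of arborio rice, so the scaling factor is 56.7 ÷ 340.2 = 1/6.
diced celery: (2 tbsp + 1 tsp = 7/3 tbsp) × 1/6 ÷ 16 tbsp/cup × 120 g/cup ≈ 2.9 g
soy sauce: (2 tbsp + 1 tsp = 7/3 tbsp) × 1/6 ÷ 16 tbsp/cup × 255 g/cup ≈ 6.2 g
diced carrots: 0.75 cup × 1/6 × 128 g/cup = 16.0 g

diced celery: 2.9 g; soy sauce: 6.2 g; diced carrots: 16.0 g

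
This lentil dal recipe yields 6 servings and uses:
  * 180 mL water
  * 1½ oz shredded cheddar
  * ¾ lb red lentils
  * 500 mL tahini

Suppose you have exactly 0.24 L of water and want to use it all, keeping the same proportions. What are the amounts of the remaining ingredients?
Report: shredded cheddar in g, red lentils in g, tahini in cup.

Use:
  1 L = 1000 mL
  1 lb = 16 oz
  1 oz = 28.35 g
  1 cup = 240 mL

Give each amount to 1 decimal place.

shredded cheddar: 56.7 g; red lentils: 453.6 g; tahini: 2.8 cup

The original recipe has 0.18 L of water, so the scaling factor is 0.24 ÷ 0.18 = 4/3.
shredded cheddar: 1.5 oz × 4/3 × 28.35 g/oz = 56.7 g
red lentils: 0.75 lb × 4/3 × 16 oz/lb × 28.35 g/oz = 453.6 g
tahini: 500 mL × 4/3 ÷ 240 mL/cup ≈ 2.8 cup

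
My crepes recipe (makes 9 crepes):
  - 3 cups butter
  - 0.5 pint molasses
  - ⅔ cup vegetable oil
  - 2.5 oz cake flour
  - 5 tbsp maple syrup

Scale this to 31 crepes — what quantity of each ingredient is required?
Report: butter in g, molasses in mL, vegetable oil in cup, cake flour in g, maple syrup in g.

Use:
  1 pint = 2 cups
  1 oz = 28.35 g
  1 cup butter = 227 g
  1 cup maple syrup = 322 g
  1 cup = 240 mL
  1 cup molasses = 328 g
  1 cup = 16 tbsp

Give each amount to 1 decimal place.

Scaling factor: 31/9.
butter: 3 cup × 31/9 × 227 g/cup ≈ 2345.7 g
molasses: 0.5 pint × 31/9 × 2 cup/pint × 240 mL/cup ≈ 826.7 mL
vegetable oil: 2/3 cup × 31/9 ≈ 2.3 cup
cake flour: 2.5 oz × 31/9 × 28.35 g/oz ≈ 244.1 g
maple syrup: 5 tbsp × 31/9 ÷ 16 tbsp/cup × 322 g/cup ≈ 346.6 g

butter: 2345.7 g; molasses: 826.7 mL; vegetable oil: 2.3 cup; cake flour: 244.1 g; maple syrup: 346.6 g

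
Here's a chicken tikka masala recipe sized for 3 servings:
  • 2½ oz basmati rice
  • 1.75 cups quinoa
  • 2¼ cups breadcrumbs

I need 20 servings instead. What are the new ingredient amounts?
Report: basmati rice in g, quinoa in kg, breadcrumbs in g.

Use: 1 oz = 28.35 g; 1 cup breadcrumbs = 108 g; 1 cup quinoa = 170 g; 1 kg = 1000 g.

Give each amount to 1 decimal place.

Scaling factor: 20/3.
basmati rice: 2.5 oz × 20/3 × 28.35 g/oz = 472.5 g
quinoa: 1.75 cup × 20/3 × 170 g/cup ÷ 1000 g/kg ≈ 2.0 kg
breadcrumbs: 2.25 cup × 20/3 × 108 g/cup = 1620.0 g

basmati rice: 472.5 g; quinoa: 2.0 kg; breadcrumbs: 1620.0 g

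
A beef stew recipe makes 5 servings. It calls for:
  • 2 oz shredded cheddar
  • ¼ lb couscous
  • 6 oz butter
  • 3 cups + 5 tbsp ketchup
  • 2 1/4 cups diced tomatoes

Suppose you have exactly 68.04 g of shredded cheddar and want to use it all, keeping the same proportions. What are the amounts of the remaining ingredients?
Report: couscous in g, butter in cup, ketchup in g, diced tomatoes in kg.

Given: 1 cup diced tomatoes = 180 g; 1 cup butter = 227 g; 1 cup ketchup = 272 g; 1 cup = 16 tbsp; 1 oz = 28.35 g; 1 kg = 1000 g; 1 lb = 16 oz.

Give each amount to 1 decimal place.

couscous: 136.1 g; butter: 0.9 cup; ketchup: 1081.2 g; diced tomatoes: 0.5 kg

The original recipe has 56.7 g of shredded cheddar, so the scaling factor is 68.04 ÷ 56.7 = 6/5 = 1.2.
couscous: 0.25 lb × 6/5 × 16 oz/lb × 28.35 g/oz ≈ 136.1 g
butter: 6 oz × 6/5 × 28.35 g/oz ÷ 227 g/cup ≈ 0.9 cup
ketchup: (3 cup + 5 tbsp = 3.3125 cup) × 6/5 × 272 g/cup = 1081.2 g
diced tomatoes: 2.25 cup × 6/5 × 180 g/cup ÷ 1000 g/kg ≈ 0.5 kg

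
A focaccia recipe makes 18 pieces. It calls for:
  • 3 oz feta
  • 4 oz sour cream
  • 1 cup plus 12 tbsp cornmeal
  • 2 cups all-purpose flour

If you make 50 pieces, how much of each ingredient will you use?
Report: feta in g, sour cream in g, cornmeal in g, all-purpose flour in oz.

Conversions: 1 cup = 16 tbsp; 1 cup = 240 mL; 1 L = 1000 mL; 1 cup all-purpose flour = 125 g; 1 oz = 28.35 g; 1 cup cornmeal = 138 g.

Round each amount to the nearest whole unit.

Scaling factor: 50/18 = 25/9.
feta: 3 oz × 25/9 × 28.35 g/oz ≈ 236 g
sour cream: 4 oz × 25/9 × 28.35 g/oz = 315 g
cornmeal: (1 cup + 12 tbsp = 1.75 cup) × 25/9 × 138 g/cup ≈ 671 g
all-purpose flour: 2 cup × 25/9 × 125 g/cup ÷ 28.35 g/oz ≈ 24 oz

feta: 236 g; sour cream: 315 g; cornmeal: 671 g; all-purpose flour: 24 oz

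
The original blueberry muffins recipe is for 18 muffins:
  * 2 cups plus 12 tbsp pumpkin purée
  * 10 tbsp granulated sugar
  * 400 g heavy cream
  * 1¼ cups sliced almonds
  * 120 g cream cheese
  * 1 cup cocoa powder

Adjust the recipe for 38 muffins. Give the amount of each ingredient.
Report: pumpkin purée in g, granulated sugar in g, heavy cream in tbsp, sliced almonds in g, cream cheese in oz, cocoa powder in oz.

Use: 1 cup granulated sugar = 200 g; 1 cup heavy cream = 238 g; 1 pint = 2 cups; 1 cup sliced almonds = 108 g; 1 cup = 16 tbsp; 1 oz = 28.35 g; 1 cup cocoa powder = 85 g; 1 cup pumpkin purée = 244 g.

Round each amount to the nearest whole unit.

Scaling factor: 38/18 = 19/9.
pumpkin purée: (2 cup + 12 tbsp = 2.75 cup) × 19/9 × 244 g/cup ≈ 1417 g
granulated sugar: 10 tbsp × 19/9 ÷ 16 tbsp/cup × 200 g/cup ≈ 264 g
heavy cream: 400 g × 19/9 ÷ 238 g/cup × 16 tbsp/cup ≈ 57 tbsp
sliced almonds: 1.25 cup × 19/9 × 108 g/cup = 285 g
cream cheese: 120 g × 19/9 ÷ 28.35 g/oz ≈ 9 oz
cocoa powder: 1 cup × 19/9 × 85 g/cup ÷ 28.35 g/oz ≈ 6 oz

pumpkin purée: 1417 g; granulated sugar: 264 g; heavy cream: 57 tbsp; sliced almonds: 285 g; cream cheese: 9 oz; cocoa powder: 6 oz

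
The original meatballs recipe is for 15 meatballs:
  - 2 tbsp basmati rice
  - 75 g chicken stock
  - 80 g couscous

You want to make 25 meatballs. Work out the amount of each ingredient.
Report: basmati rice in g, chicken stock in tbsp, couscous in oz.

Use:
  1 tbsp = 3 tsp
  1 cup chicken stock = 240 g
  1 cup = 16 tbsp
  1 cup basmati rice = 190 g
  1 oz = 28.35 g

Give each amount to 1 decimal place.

basmati rice: 39.6 g; chicken stock: 8.3 tbsp; couscous: 4.7 oz

Scaling factor: 25/15 = 5/3.
basmati rice: 2 tbsp × 5/3 ÷ 16 tbsp/cup × 190 g/cup ≈ 39.6 g
chicken stock: 75 g × 5/3 ÷ 240 g/cup × 16 tbsp/cup ≈ 8.3 tbsp
couscous: 80 g × 5/3 ÷ 28.35 g/oz ≈ 4.7 oz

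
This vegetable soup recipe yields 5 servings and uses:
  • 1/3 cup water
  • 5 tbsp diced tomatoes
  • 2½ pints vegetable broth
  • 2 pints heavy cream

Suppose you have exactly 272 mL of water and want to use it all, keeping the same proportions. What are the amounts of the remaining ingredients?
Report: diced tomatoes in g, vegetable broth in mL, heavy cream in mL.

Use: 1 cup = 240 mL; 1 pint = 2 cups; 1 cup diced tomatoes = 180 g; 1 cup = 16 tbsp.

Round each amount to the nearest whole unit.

diced tomatoes: 191 g; vegetable broth: 4080 mL; heavy cream: 3264 mL

The original recipe has 80 mL of water, so the scaling factor is 272 ÷ 80 = 17/5 = 3.4.
diced tomatoes: 5 tbsp × 17/5 ÷ 16 tbsp/cup × 180 g/cup ≈ 191 g
vegetable broth: 2.5 pint × 17/5 × 2 cup/pint × 240 mL/cup = 4080 mL
heavy cream: 2 pint × 17/5 × 2 cup/pint × 240 mL/cup = 3264 mL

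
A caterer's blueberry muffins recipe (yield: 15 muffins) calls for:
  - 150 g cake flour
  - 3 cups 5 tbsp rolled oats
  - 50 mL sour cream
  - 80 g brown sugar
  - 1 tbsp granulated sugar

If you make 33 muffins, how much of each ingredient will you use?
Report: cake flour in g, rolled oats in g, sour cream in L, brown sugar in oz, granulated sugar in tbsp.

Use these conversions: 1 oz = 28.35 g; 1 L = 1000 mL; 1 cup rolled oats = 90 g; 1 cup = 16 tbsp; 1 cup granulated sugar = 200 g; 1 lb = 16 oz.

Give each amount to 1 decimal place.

cake flour: 330.0 g; rolled oats: 655.9 g; sour cream: 0.1 L; brown sugar: 6.2 oz; granulated sugar: 2.2 tbsp

Scaling factor: 33/15 = 11/5 = 2.2.
cake flour: 150 g × 11/5 = 330.0 g
rolled oats: (3 cup + 5 tbsp = 3.3125 cup) × 11/5 × 90 g/cup ≈ 655.9 g
sour cream: 50 mL × 11/5 ÷ 1000 mL/L ≈ 0.1 L
brown sugar: 80 g × 11/5 ÷ 28.35 g/oz ≈ 6.2 oz
granulated sugar: 1 tbsp × 11/5 = 2.2 tbsp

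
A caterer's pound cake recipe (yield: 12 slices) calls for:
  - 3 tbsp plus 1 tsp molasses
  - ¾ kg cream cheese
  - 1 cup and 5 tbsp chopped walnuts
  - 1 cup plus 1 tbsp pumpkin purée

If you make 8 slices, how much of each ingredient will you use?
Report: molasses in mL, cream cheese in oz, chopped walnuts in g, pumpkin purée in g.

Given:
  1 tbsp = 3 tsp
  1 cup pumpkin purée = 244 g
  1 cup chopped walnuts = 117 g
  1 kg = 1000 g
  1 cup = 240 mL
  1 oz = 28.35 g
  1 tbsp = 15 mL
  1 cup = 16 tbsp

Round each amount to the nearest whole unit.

molasses: 33 mL; cream cheese: 18 oz; chopped walnuts: 102 g; pumpkin purée: 173 g

Scaling factor: 8/12 = 2/3.
molasses: (3 tbsp + 1 tsp = 10/3 tbsp) × 2/3 × 15 mL/tbsp ≈ 33 mL
cream cheese: 0.75 kg × 2/3 × 1000 g/kg ÷ 28.35 g/oz ≈ 18 oz
chopped walnuts: (1 cup + 5 tbsp = 1.3125 cup) × 2/3 × 117 g/cup ≈ 102 g
pumpkin purée: (1 cup + 1 tbsp = 1.0625 cup) × 2/3 × 244 g/cup ≈ 173 g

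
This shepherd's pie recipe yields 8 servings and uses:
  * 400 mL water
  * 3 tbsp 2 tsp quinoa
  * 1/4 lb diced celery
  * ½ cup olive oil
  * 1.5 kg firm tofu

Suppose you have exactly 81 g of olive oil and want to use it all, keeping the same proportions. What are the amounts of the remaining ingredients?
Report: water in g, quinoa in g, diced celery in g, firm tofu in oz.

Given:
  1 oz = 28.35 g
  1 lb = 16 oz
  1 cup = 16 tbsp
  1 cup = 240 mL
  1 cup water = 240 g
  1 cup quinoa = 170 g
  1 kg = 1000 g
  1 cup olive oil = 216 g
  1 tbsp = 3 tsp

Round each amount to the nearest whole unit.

water: 300 g; quinoa: 29 g; diced celery: 85 g; firm tofu: 40 oz

The original recipe has 108 g of olive oil, so the scaling factor is 81 ÷ 108 = 3/4 = 0.75.
water: 400 mL × 3/4 ÷ 240 mL/cup × 240 g/cup = 300 g
quinoa: (3 tbsp + 2 tsp = 11/3 tbsp) × 3/4 ÷ 16 tbsp/cup × 170 g/cup ≈ 29 g
diced celery: 0.25 lb × 3/4 × 16 oz/lb × 28.35 g/oz ≈ 85 g
firm tofu: 1.5 kg × 3/4 × 1000 g/kg ÷ 28.35 g/oz ≈ 40 oz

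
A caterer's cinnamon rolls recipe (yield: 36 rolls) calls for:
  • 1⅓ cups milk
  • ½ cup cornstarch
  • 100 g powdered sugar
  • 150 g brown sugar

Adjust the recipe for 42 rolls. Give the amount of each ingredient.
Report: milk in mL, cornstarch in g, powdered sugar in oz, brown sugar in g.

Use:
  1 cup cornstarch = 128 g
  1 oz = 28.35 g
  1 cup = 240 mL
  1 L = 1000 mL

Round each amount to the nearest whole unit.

milk: 373 mL; cornstarch: 75 g; powdered sugar: 4 oz; brown sugar: 175 g

Scaling factor: 42/36 = 7/6.
milk: 4/3 cup × 7/6 × 240 mL/cup ≈ 373 mL
cornstarch: 0.5 cup × 7/6 × 128 g/cup ≈ 75 g
powdered sugar: 100 g × 7/6 ÷ 28.35 g/oz ≈ 4 oz
brown sugar: 150 g × 7/6 = 175 g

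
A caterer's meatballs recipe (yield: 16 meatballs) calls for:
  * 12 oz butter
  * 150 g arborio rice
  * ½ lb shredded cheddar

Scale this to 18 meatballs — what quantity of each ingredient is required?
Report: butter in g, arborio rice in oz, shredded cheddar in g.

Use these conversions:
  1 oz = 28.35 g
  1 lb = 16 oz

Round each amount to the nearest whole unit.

Scaling factor: 18/16 = 9/8 = 1.125.
butter: 12 oz × 9/8 × 28.35 g/oz ≈ 383 g
arborio rice: 150 g × 9/8 ÷ 28.35 g/oz ≈ 6 oz
shredded cheddar: 0.5 lb × 9/8 × 16 oz/lb × 28.35 g/oz ≈ 255 g

butter: 383 g; arborio rice: 6 oz; shredded cheddar: 255 g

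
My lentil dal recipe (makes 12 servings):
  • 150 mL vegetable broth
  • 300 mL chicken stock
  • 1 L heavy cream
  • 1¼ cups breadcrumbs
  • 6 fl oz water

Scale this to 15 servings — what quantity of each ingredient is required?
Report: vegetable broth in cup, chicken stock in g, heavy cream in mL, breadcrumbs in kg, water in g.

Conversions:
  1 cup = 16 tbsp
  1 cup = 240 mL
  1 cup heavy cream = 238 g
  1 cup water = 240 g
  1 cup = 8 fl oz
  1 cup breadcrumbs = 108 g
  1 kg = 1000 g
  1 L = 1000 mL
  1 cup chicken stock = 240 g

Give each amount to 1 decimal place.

Scaling factor: 15/12 = 5/4 = 1.25.
vegetable broth: 150 mL × 5/4 ÷ 240 mL/cup ≈ 0.8 cup
chicken stock: 300 mL × 5/4 ÷ 240 mL/cup × 240 g/cup = 375.0 g
heavy cream: 1 L × 5/4 × 1000 mL/L = 1250.0 mL
breadcrumbs: 1.25 cup × 5/4 × 108 g/cup ÷ 1000 g/kg ≈ 0.2 kg
water: 6 fl oz × 5/4 ÷ 8 fl oz/cup × 240 g/cup = 225.0 g

vegetable broth: 0.8 cup; chicken stock: 375.0 g; heavy cream: 1250.0 mL; breadcrumbs: 0.2 kg; water: 225.0 g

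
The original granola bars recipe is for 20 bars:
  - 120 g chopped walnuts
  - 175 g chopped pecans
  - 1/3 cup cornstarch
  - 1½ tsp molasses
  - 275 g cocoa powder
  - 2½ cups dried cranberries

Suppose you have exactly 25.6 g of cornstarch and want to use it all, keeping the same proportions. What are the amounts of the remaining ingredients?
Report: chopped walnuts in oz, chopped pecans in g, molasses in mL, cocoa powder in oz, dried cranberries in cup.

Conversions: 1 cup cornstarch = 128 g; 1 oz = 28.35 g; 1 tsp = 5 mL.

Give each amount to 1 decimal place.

The original recipe has 128/3 g of cornstarch, so the scaling factor is 25.6 ÷ 128/3 = 3/5 = 0.6.
chopped walnuts: 120 g × 3/5 ÷ 28.35 g/oz ≈ 2.5 oz
chopped pecans: 175 g × 3/5 = 105.0 g
molasses: 1.5 tsp × 3/5 × 5 mL/tsp = 4.5 mL
cocoa powder: 275 g × 3/5 ÷ 28.35 g/oz ≈ 5.8 oz
dried cranberries: 2.5 cup × 3/5 = 1.5 cup

chopped walnuts: 2.5 oz; chopped pecans: 105.0 g; molasses: 4.5 mL; cocoa powder: 5.8 oz; dried cranberries: 1.5 cup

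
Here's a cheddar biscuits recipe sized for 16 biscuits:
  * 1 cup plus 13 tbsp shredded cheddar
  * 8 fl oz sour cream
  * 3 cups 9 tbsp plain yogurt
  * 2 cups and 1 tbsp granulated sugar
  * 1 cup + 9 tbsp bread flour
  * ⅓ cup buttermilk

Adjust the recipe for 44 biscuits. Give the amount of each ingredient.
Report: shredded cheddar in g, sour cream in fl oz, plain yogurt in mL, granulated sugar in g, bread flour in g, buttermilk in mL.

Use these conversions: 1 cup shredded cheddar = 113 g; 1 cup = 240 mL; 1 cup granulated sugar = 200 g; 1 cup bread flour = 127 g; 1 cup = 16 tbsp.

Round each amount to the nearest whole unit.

shredded cheddar: 563 g; sour cream: 22 fl oz; plain yogurt: 2351 mL; granulated sugar: 1134 g; bread flour: 546 g; buttermilk: 220 mL

Scaling factor: 44/16 = 11/4 = 2.75.
shredded cheddar: (1 cup + 13 tbsp = 1.8125 cup) × 11/4 × 113 g/cup ≈ 563 g
sour cream: 8 fl oz × 11/4 = 22 fl oz
plain yogurt: (3 cup + 9 tbsp = 3.5625 cup) × 11/4 × 240 mL/cup ≈ 2351 mL
granulated sugar: (2 cup + 1 tbsp = 2.0625 cup) × 11/4 × 200 g/cup ≈ 1134 g
bread flour: (1 cup + 9 tbsp = 1.5625 cup) × 11/4 × 127 g/cup ≈ 546 g
buttermilk: 1/3 cup × 11/4 × 240 mL/cup = 220 mL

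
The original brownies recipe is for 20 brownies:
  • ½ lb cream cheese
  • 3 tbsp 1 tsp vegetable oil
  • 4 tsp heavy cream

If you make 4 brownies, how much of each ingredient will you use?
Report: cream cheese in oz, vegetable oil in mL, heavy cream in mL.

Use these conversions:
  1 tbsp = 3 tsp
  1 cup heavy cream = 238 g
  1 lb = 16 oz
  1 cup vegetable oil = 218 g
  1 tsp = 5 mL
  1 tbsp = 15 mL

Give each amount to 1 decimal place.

cream cheese: 1.6 oz; vegetable oil: 10.0 mL; heavy cream: 4.0 mL

Scaling factor: 4/20 = 1/5 = 0.2.
cream cheese: 0.5 lb × 1/5 × 16 oz/lb = 1.6 oz
vegetable oil: (3 tbsp + 1 tsp = 10/3 tbsp) × 1/5 × 15 mL/tbsp = 10.0 mL
heavy cream: 4 tsp × 1/5 × 5 mL/tsp = 4.0 mL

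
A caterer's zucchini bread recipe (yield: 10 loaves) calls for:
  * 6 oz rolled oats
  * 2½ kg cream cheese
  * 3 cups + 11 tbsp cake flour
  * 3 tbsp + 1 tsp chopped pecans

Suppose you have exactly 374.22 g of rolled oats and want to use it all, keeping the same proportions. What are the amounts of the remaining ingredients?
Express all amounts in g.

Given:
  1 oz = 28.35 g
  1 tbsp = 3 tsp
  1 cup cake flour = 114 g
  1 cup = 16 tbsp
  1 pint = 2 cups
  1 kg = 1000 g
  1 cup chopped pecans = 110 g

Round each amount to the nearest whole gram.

The original recipe has 170.1 g of rolled oats, so the scaling factor is 374.22 ÷ 170.1 = 11/5 = 2.2.
cream cheese: 2.5 kg × 11/5 × 1000 g/kg = 5500 g
cake flour: (3 cup + 11 tbsp = 3.6875 cup) × 11/5 × 114 g/cup ≈ 925 g
chopped pecans: (3 tbsp + 1 tsp = 10/3 tbsp) × 11/5 ÷ 16 tbsp/cup × 110 g/cup ≈ 50 g

cream cheese: 5500 g; cake flour: 925 g; chopped pecans: 50 g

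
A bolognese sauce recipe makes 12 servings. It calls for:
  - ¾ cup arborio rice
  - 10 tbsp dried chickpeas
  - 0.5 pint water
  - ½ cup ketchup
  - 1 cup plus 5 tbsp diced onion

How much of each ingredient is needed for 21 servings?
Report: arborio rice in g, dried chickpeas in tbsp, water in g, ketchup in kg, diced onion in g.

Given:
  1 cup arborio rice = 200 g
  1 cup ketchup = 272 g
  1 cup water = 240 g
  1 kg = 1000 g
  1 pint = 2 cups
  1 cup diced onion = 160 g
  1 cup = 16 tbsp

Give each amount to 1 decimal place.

Scaling factor: 21/12 = 7/4 = 1.75.
arborio rice: 0.75 cup × 7/4 × 200 g/cup = 262.5 g
dried chickpeas: 10 tbsp × 7/4 = 17.5 tbsp
water: 0.5 pint × 7/4 × 2 cup/pint × 240 g/cup = 420.0 g
ketchup: 0.5 cup × 7/4 × 272 g/cup ÷ 1000 g/kg ≈ 0.2 kg
diced onion: (1 cup + 5 tbsp = 1.3125 cup) × 7/4 × 160 g/cup = 367.5 g

arborio rice: 262.5 g; dried chickpeas: 17.5 tbsp; water: 420.0 g; ketchup: 0.2 kg; diced onion: 367.5 g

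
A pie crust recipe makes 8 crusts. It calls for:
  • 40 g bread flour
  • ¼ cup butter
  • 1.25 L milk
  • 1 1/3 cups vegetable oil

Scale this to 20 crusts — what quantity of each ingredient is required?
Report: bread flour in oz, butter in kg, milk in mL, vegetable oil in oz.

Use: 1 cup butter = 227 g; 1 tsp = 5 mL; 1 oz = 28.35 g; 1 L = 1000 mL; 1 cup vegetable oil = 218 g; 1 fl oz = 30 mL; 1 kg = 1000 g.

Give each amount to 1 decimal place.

Scaling factor: 20/8 = 5/2 = 2.5.
bread flour: 40 g × 5/2 ÷ 28.35 g/oz ≈ 3.5 oz
butter: 0.25 cup × 5/2 × 227 g/cup ÷ 1000 g/kg ≈ 0.1 kg
milk: 1.25 L × 5/2 × 1000 mL/L = 3125.0 mL
vegetable oil: 4/3 cup × 5/2 × 218 g/cup ÷ 28.35 g/oz ≈ 25.6 oz

bread flour: 3.5 oz; butter: 0.1 kg; milk: 3125.0 mL; vegetable oil: 25.6 oz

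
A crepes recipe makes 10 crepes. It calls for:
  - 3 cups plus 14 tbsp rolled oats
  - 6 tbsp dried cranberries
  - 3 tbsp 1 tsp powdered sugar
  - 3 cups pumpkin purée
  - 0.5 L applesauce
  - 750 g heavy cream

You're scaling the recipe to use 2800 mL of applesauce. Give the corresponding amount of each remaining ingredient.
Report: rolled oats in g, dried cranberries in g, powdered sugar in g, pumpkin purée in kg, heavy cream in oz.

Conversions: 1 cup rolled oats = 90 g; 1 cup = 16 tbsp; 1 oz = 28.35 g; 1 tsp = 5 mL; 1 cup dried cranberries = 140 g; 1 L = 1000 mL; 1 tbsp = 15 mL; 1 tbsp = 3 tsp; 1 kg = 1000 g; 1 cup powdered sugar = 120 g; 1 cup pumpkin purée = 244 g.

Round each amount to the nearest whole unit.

The original recipe has 500 mL of applesauce, so the scaling factor is 2800 ÷ 500 = 28/5 = 5.6.
rolled oats: (3 cup + 14 tbsp = 3.875 cup) × 28/5 × 90 g/cup = 1953 g
dried cranberries: 6 tbsp × 28/5 ÷ 16 tbsp/cup × 140 g/cup = 294 g
powdered sugar: (3 tbsp + 1 tsp = 10/3 tbsp) × 28/5 ÷ 16 tbsp/cup × 120 g/cup = 140 g
pumpkin purée: 3 cup × 28/5 × 244 g/cup ÷ 1000 g/kg ≈ 4 kg
heavy cream: 750 g × 28/5 ÷ 28.35 g/oz ≈ 148 oz

rolled oats: 1953 g; dried cranberries: 294 g; powdered sugar: 140 g; pumpkin purée: 4 kg; heavy cream: 148 oz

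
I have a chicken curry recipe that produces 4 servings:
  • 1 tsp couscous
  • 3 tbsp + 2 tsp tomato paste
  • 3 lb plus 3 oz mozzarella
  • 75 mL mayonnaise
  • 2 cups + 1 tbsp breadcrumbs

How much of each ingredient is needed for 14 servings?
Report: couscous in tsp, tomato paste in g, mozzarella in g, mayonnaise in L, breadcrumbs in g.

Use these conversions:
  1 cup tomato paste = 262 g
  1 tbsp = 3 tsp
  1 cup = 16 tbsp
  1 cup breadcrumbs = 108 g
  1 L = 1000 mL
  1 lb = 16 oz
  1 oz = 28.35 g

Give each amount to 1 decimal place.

Scaling factor: 14/4 = 7/2 = 3.5.
couscous: 1 tsp × 7/2 = 3.5 tsp
tomato paste: (3 tbsp + 2 tsp = 11/3 tbsp) × 7/2 ÷ 16 tbsp/cup × 262 g/cup ≈ 210.1 g
mozzarella: (3 lb + 3 oz = 3.1875 lb) × 7/2 × 16 oz/lb × 28.35 g/oz ≈ 5060.5 g
mayonnaise: 75 mL × 7/2 ÷ 1000 mL/L ≈ 0.3 L
breadcrumbs: (2 cup + 1 tbsp = 2.0625 cup) × 7/2 × 108 g/cup ≈ 779.6 g

couscous: 3.5 tsp; tomato paste: 210.1 g; mozzarella: 5060.5 g; mayonnaise: 0.3 L; breadcrumbs: 779.6 g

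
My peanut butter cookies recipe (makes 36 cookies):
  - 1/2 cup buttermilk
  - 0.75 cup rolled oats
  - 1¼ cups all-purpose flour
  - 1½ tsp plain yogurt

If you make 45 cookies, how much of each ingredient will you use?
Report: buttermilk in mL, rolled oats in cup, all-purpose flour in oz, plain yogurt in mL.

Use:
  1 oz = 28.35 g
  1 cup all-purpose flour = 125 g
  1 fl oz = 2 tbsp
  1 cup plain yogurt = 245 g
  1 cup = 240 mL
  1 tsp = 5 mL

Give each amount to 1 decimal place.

buttermilk: 150.0 mL; rolled oats: 0.9 cup; all-purpose flour: 6.9 oz; plain yogurt: 9.4 mL

Scaling factor: 45/36 = 5/4 = 1.25.
buttermilk: 0.5 cup × 5/4 × 240 mL/cup = 150.0 mL
rolled oats: 0.75 cup × 5/4 ≈ 0.9 cup
all-purpose flour: 1.25 cup × 5/4 × 125 g/cup ÷ 28.35 g/oz ≈ 6.9 oz
plain yogurt: 1.5 tsp × 5/4 × 5 mL/tsp ≈ 9.4 mL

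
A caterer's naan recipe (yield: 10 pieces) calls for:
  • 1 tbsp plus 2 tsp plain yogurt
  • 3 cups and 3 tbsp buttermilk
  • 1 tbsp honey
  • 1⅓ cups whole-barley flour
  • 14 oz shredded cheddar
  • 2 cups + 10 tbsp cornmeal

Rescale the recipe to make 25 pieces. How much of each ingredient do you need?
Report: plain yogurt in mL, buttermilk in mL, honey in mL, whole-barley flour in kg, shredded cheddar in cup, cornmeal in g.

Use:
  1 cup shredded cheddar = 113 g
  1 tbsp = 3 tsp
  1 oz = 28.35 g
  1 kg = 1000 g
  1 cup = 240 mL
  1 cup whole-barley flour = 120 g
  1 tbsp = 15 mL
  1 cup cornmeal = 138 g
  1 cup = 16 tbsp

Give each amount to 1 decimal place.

Scaling factor: 25/10 = 5/2 = 2.5.
plain yogurt: (1 tbsp + 2 tsp = 5/3 tbsp) × 5/2 × 15 mL/tbsp = 62.5 mL
buttermilk: (3 cup + 3 tbsp = 3.1875 cup) × 5/2 × 240 mL/cup = 1912.5 mL
honey: 1 tbsp × 5/2 × 15 mL/tbsp = 37.5 mL
whole-barley flour: 4/3 cup × 5/2 × 120 g/cup ÷ 1000 g/kg = 0.4 kg
shredded cheddar: 14 oz × 5/2 × 28.35 g/oz ÷ 113 g/cup ≈ 8.8 cup
cornmeal: (2 cup + 10 tbsp = 2.625 cup) × 5/2 × 138 g/cup ≈ 905.6 g

plain yogurt: 62.5 mL; buttermilk: 1912.5 mL; honey: 37.5 mL; whole-barley flour: 0.4 kg; shredded cheddar: 8.8 cup; cornmeal: 905.6 g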